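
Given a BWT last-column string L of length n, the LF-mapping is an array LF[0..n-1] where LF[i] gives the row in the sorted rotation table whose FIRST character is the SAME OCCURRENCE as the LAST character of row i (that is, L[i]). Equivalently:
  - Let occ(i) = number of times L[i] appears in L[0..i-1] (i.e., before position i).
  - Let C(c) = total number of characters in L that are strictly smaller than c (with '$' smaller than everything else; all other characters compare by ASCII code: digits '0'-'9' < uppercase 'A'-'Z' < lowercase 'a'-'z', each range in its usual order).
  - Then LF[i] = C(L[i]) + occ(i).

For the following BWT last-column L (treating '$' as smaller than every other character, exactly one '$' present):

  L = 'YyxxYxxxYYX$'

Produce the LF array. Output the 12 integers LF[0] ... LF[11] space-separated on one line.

Answer: 2 11 6 7 3 8 9 10 4 5 1 0

Derivation:
Char counts: '$':1, 'X':1, 'Y':4, 'x':5, 'y':1
C (first-col start): C('$')=0, C('X')=1, C('Y')=2, C('x')=6, C('y')=11
L[0]='Y': occ=0, LF[0]=C('Y')+0=2+0=2
L[1]='y': occ=0, LF[1]=C('y')+0=11+0=11
L[2]='x': occ=0, LF[2]=C('x')+0=6+0=6
L[3]='x': occ=1, LF[3]=C('x')+1=6+1=7
L[4]='Y': occ=1, LF[4]=C('Y')+1=2+1=3
L[5]='x': occ=2, LF[5]=C('x')+2=6+2=8
L[6]='x': occ=3, LF[6]=C('x')+3=6+3=9
L[7]='x': occ=4, LF[7]=C('x')+4=6+4=10
L[8]='Y': occ=2, LF[8]=C('Y')+2=2+2=4
L[9]='Y': occ=3, LF[9]=C('Y')+3=2+3=5
L[10]='X': occ=0, LF[10]=C('X')+0=1+0=1
L[11]='$': occ=0, LF[11]=C('$')+0=0+0=0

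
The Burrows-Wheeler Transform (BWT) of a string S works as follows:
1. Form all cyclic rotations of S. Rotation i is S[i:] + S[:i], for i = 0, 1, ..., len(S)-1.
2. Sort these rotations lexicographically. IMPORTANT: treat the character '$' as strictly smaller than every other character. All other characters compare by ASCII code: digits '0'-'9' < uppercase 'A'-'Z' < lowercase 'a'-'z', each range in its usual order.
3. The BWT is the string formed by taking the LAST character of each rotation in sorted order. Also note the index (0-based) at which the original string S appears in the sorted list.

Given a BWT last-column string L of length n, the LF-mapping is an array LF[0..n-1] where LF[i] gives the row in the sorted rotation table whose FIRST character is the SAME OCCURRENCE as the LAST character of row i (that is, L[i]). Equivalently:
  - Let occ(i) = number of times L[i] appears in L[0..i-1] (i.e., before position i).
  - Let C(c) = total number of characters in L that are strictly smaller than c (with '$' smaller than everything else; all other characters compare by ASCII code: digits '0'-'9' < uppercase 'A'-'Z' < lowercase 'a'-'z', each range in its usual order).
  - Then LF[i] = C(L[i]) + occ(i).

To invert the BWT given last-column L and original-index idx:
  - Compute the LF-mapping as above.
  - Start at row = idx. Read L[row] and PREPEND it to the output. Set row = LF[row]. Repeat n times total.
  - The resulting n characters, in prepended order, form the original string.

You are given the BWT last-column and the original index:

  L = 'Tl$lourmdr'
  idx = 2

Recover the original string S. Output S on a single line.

LF mapping: 1 3 0 4 6 9 7 5 2 8
Walk LF starting at row 2, prepending L[row]:
  step 1: row=2, L[2]='$', prepend. Next row=LF[2]=0
  step 2: row=0, L[0]='T', prepend. Next row=LF[0]=1
  step 3: row=1, L[1]='l', prepend. Next row=LF[1]=3
  step 4: row=3, L[3]='l', prepend. Next row=LF[3]=4
  step 5: row=4, L[4]='o', prepend. Next row=LF[4]=6
  step 6: row=6, L[6]='r', prepend. Next row=LF[6]=7
  step 7: row=7, L[7]='m', prepend. Next row=LF[7]=5
  step 8: row=5, L[5]='u', prepend. Next row=LF[5]=9
  step 9: row=9, L[9]='r', prepend. Next row=LF[9]=8
  step 10: row=8, L[8]='d', prepend. Next row=LF[8]=2
Reversed output: drumrollT$

Answer: drumrollT$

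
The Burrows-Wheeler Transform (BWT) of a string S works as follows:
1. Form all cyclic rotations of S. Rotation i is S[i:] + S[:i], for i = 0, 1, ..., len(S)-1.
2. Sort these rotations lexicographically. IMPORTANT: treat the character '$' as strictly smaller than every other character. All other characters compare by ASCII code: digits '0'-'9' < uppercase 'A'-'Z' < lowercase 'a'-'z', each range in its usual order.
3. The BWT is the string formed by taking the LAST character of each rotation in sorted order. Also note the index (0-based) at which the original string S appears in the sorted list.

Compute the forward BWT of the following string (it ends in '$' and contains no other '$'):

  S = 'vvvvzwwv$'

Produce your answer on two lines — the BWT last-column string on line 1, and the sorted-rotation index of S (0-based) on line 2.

Answer: vw$vvvwzv
2

Derivation:
All 9 rotations (rotation i = S[i:]+S[:i]):
  rot[0] = vvvvzwwv$
  rot[1] = vvvzwwv$v
  rot[2] = vvzwwv$vv
  rot[3] = vzwwv$vvv
  rot[4] = zwwv$vvvv
  rot[5] = wwv$vvvvz
  rot[6] = wv$vvvvzw
  rot[7] = v$vvvvzww
  rot[8] = $vvvvzwwv
Sorted (with $ < everything):
  sorted[0] = $vvvvzwwv  (last char: 'v')
  sorted[1] = v$vvvvzww  (last char: 'w')
  sorted[2] = vvvvzwwv$  (last char: '$')
  sorted[3] = vvvzwwv$v  (last char: 'v')
  sorted[4] = vvzwwv$vv  (last char: 'v')
  sorted[5] = vzwwv$vvv  (last char: 'v')
  sorted[6] = wv$vvvvzw  (last char: 'w')
  sorted[7] = wwv$vvvvz  (last char: 'z')
  sorted[8] = zwwv$vvvv  (last char: 'v')
Last column: vw$vvvwzv
Original string S is at sorted index 2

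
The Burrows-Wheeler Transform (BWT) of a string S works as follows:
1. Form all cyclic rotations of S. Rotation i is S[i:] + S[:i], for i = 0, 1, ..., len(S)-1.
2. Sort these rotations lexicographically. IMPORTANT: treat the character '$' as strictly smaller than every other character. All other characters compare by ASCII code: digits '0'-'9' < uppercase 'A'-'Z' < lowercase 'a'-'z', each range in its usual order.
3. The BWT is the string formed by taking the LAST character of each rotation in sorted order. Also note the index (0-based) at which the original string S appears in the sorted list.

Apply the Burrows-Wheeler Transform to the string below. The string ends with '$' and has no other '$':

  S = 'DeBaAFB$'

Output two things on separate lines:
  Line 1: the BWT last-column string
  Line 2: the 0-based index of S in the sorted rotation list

All 8 rotations (rotation i = S[i:]+S[:i]):
  rot[0] = DeBaAFB$
  rot[1] = eBaAFB$D
  rot[2] = BaAFB$De
  rot[3] = aAFB$DeB
  rot[4] = AFB$DeBa
  rot[5] = FB$DeBaA
  rot[6] = B$DeBaAF
  rot[7] = $DeBaAFB
Sorted (with $ < everything):
  sorted[0] = $DeBaAFB  (last char: 'B')
  sorted[1] = AFB$DeBa  (last char: 'a')
  sorted[2] = B$DeBaAF  (last char: 'F')
  sorted[3] = BaAFB$De  (last char: 'e')
  sorted[4] = DeBaAFB$  (last char: '$')
  sorted[5] = FB$DeBaA  (last char: 'A')
  sorted[6] = aAFB$DeB  (last char: 'B')
  sorted[7] = eBaAFB$D  (last char: 'D')
Last column: BaFe$ABD
Original string S is at sorted index 4

Answer: BaFe$ABD
4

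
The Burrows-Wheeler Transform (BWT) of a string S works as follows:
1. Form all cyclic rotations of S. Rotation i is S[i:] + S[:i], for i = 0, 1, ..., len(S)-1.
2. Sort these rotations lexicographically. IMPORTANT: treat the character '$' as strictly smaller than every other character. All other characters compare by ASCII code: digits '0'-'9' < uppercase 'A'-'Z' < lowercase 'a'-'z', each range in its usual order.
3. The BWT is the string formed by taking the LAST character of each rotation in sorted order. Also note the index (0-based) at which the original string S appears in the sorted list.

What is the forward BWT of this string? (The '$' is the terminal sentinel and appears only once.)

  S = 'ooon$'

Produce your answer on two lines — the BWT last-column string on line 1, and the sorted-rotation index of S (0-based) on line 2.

All 5 rotations (rotation i = S[i:]+S[:i]):
  rot[0] = ooon$
  rot[1] = oon$o
  rot[2] = on$oo
  rot[3] = n$ooo
  rot[4] = $ooon
Sorted (with $ < everything):
  sorted[0] = $ooon  (last char: 'n')
  sorted[1] = n$ooo  (last char: 'o')
  sorted[2] = on$oo  (last char: 'o')
  sorted[3] = oon$o  (last char: 'o')
  sorted[4] = ooon$  (last char: '$')
Last column: nooo$
Original string S is at sorted index 4

Answer: nooo$
4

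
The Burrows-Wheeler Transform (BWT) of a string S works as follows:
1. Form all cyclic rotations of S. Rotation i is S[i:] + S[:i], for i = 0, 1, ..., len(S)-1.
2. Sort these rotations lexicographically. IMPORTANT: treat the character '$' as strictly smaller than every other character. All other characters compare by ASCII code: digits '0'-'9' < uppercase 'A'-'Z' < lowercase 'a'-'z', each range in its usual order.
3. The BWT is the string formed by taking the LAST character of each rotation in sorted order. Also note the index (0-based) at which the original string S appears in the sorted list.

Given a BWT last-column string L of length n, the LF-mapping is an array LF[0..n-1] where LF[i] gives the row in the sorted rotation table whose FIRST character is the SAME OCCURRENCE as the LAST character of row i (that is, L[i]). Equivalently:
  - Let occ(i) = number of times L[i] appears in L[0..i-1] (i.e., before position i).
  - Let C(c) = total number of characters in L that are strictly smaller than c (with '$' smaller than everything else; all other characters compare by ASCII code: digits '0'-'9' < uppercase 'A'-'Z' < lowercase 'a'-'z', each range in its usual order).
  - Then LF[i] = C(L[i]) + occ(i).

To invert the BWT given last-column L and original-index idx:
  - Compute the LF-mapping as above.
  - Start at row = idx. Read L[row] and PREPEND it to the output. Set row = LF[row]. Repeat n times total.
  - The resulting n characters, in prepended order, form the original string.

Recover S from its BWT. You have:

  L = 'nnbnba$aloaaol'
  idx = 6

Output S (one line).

LF mapping: 9 10 5 11 6 1 0 2 7 12 3 4 13 8
Walk LF starting at row 6, prepending L[row]:
  step 1: row=6, L[6]='$', prepend. Next row=LF[6]=0
  step 2: row=0, L[0]='n', prepend. Next row=LF[0]=9
  step 3: row=9, L[9]='o', prepend. Next row=LF[9]=12
  step 4: row=12, L[12]='o', prepend. Next row=LF[12]=13
  step 5: row=13, L[13]='l', prepend. Next row=LF[13]=8
  step 6: row=8, L[8]='l', prepend. Next row=LF[8]=7
  step 7: row=7, L[7]='a', prepend. Next row=LF[7]=2
  step 8: row=2, L[2]='b', prepend. Next row=LF[2]=5
  step 9: row=5, L[5]='a', prepend. Next row=LF[5]=1
  step 10: row=1, L[1]='n', prepend. Next row=LF[1]=10
  step 11: row=10, L[10]='a', prepend. Next row=LF[10]=3
  step 12: row=3, L[3]='n', prepend. Next row=LF[3]=11
  step 13: row=11, L[11]='a', prepend. Next row=LF[11]=4
  step 14: row=4, L[4]='b', prepend. Next row=LF[4]=6
Reversed output: bananaballoon$

Answer: bananaballoon$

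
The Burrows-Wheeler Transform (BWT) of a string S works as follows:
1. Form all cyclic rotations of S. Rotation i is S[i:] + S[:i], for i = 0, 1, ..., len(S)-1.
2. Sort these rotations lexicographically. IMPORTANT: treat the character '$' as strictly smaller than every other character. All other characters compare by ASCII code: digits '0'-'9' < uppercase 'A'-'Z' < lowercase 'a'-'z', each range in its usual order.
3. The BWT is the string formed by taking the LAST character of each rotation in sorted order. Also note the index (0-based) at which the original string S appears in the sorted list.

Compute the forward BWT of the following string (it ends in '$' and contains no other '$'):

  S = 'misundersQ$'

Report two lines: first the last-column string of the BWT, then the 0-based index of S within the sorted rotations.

All 11 rotations (rotation i = S[i:]+S[:i]):
  rot[0] = misundersQ$
  rot[1] = isundersQ$m
  rot[2] = sundersQ$mi
  rot[3] = undersQ$mis
  rot[4] = ndersQ$misu
  rot[5] = dersQ$misun
  rot[6] = ersQ$misund
  rot[7] = rsQ$misunde
  rot[8] = sQ$misunder
  rot[9] = Q$misunders
  rot[10] = $misundersQ
Sorted (with $ < everything):
  sorted[0] = $misundersQ  (last char: 'Q')
  sorted[1] = Q$misunders  (last char: 's')
  sorted[2] = dersQ$misun  (last char: 'n')
  sorted[3] = ersQ$misund  (last char: 'd')
  sorted[4] = isundersQ$m  (last char: 'm')
  sorted[5] = misundersQ$  (last char: '$')
  sorted[6] = ndersQ$misu  (last char: 'u')
  sorted[7] = rsQ$misunde  (last char: 'e')
  sorted[8] = sQ$misunder  (last char: 'r')
  sorted[9] = sundersQ$mi  (last char: 'i')
  sorted[10] = undersQ$mis  (last char: 's')
Last column: Qsndm$ueris
Original string S is at sorted index 5

Answer: Qsndm$ueris
5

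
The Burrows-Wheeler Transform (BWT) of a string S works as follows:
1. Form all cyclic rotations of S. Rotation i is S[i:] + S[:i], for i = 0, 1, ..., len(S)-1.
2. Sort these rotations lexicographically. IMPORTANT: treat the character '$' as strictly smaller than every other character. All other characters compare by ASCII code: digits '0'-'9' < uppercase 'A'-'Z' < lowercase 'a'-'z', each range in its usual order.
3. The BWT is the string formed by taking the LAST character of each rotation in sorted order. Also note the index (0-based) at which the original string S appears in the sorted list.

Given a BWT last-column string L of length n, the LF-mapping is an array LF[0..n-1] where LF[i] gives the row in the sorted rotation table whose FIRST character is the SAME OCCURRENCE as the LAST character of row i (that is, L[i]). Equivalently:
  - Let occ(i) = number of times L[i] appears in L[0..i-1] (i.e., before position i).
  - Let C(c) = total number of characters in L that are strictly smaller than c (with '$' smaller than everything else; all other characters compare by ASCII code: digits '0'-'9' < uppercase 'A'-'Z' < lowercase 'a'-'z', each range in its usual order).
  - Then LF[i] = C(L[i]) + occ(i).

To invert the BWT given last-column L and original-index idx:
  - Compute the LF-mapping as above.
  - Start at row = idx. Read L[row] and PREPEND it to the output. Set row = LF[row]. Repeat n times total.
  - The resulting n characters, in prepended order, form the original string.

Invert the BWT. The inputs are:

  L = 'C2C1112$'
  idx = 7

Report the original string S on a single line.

Answer: C12112C$

Derivation:
LF mapping: 6 4 7 1 2 3 5 0
Walk LF starting at row 7, prepending L[row]:
  step 1: row=7, L[7]='$', prepend. Next row=LF[7]=0
  step 2: row=0, L[0]='C', prepend. Next row=LF[0]=6
  step 3: row=6, L[6]='2', prepend. Next row=LF[6]=5
  step 4: row=5, L[5]='1', prepend. Next row=LF[5]=3
  step 5: row=3, L[3]='1', prepend. Next row=LF[3]=1
  step 6: row=1, L[1]='2', prepend. Next row=LF[1]=4
  step 7: row=4, L[4]='1', prepend. Next row=LF[4]=2
  step 8: row=2, L[2]='C', prepend. Next row=LF[2]=7
Reversed output: C12112C$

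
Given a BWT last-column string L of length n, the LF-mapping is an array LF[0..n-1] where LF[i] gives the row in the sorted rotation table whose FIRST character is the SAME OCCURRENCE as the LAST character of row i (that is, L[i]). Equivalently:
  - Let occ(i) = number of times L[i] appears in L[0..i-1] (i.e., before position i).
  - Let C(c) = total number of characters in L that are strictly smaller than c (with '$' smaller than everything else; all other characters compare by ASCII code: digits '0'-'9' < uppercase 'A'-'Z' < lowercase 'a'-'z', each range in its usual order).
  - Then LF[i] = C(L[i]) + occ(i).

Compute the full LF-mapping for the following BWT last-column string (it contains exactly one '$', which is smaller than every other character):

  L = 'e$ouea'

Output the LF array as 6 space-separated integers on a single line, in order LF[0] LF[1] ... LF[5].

Char counts: '$':1, 'a':1, 'e':2, 'o':1, 'u':1
C (first-col start): C('$')=0, C('a')=1, C('e')=2, C('o')=4, C('u')=5
L[0]='e': occ=0, LF[0]=C('e')+0=2+0=2
L[1]='$': occ=0, LF[1]=C('$')+0=0+0=0
L[2]='o': occ=0, LF[2]=C('o')+0=4+0=4
L[3]='u': occ=0, LF[3]=C('u')+0=5+0=5
L[4]='e': occ=1, LF[4]=C('e')+1=2+1=3
L[5]='a': occ=0, LF[5]=C('a')+0=1+0=1

Answer: 2 0 4 5 3 1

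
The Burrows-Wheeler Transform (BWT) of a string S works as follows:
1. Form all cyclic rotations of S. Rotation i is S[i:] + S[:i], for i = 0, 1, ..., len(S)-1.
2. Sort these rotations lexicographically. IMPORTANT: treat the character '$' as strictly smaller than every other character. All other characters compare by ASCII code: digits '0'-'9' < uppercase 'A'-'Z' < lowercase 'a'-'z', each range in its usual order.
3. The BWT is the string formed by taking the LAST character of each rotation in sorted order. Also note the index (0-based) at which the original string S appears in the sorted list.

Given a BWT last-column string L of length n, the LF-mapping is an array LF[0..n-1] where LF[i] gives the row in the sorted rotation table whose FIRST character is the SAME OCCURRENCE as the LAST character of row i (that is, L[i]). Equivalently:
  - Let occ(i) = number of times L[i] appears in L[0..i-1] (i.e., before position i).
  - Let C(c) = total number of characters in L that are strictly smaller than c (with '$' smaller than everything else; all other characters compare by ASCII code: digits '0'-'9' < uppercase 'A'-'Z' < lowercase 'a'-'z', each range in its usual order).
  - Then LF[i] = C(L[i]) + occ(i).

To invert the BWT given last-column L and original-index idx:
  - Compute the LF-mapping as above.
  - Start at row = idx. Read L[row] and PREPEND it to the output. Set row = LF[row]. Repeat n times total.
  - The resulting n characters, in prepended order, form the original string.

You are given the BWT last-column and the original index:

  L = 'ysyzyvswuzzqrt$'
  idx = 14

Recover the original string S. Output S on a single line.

LF mapping: 9 3 10 12 11 7 4 8 6 13 14 1 2 5 0
Walk LF starting at row 14, prepending L[row]:
  step 1: row=14, L[14]='$', prepend. Next row=LF[14]=0
  step 2: row=0, L[0]='y', prepend. Next row=LF[0]=9
  step 3: row=9, L[9]='z', prepend. Next row=LF[9]=13
  step 4: row=13, L[13]='t', prepend. Next row=LF[13]=5
  step 5: row=5, L[5]='v', prepend. Next row=LF[5]=7
  step 6: row=7, L[7]='w', prepend. Next row=LF[7]=8
  step 7: row=8, L[8]='u', prepend. Next row=LF[8]=6
  step 8: row=6, L[6]='s', prepend. Next row=LF[6]=4
  step 9: row=4, L[4]='y', prepend. Next row=LF[4]=11
  step 10: row=11, L[11]='q', prepend. Next row=LF[11]=1
  step 11: row=1, L[1]='s', prepend. Next row=LF[1]=3
  step 12: row=3, L[3]='z', prepend. Next row=LF[3]=12
  step 13: row=12, L[12]='r', prepend. Next row=LF[12]=2
  step 14: row=2, L[2]='y', prepend. Next row=LF[2]=10
  step 15: row=10, L[10]='z', prepend. Next row=LF[10]=14
Reversed output: zyrzsqysuwvtzy$

Answer: zyrzsqysuwvtzy$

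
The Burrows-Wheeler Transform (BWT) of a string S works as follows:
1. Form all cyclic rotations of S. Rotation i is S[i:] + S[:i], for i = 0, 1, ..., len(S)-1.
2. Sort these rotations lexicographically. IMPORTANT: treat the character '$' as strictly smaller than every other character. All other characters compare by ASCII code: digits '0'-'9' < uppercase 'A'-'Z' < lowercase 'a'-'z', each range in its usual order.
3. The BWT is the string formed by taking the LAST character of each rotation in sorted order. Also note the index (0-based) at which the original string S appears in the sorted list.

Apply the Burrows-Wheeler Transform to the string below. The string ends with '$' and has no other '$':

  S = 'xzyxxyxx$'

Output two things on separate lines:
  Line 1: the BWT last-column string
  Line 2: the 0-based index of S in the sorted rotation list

Answer: xxyyx$xzx
5

Derivation:
All 9 rotations (rotation i = S[i:]+S[:i]):
  rot[0] = xzyxxyxx$
  rot[1] = zyxxyxx$x
  rot[2] = yxxyxx$xz
  rot[3] = xxyxx$xzy
  rot[4] = xyxx$xzyx
  rot[5] = yxx$xzyxx
  rot[6] = xx$xzyxxy
  rot[7] = x$xzyxxyx
  rot[8] = $xzyxxyxx
Sorted (with $ < everything):
  sorted[0] = $xzyxxyxx  (last char: 'x')
  sorted[1] = x$xzyxxyx  (last char: 'x')
  sorted[2] = xx$xzyxxy  (last char: 'y')
  sorted[3] = xxyxx$xzy  (last char: 'y')
  sorted[4] = xyxx$xzyx  (last char: 'x')
  sorted[5] = xzyxxyxx$  (last char: '$')
  sorted[6] = yxx$xzyxx  (last char: 'x')
  sorted[7] = yxxyxx$xz  (last char: 'z')
  sorted[8] = zyxxyxx$x  (last char: 'x')
Last column: xxyyx$xzx
Original string S is at sorted index 5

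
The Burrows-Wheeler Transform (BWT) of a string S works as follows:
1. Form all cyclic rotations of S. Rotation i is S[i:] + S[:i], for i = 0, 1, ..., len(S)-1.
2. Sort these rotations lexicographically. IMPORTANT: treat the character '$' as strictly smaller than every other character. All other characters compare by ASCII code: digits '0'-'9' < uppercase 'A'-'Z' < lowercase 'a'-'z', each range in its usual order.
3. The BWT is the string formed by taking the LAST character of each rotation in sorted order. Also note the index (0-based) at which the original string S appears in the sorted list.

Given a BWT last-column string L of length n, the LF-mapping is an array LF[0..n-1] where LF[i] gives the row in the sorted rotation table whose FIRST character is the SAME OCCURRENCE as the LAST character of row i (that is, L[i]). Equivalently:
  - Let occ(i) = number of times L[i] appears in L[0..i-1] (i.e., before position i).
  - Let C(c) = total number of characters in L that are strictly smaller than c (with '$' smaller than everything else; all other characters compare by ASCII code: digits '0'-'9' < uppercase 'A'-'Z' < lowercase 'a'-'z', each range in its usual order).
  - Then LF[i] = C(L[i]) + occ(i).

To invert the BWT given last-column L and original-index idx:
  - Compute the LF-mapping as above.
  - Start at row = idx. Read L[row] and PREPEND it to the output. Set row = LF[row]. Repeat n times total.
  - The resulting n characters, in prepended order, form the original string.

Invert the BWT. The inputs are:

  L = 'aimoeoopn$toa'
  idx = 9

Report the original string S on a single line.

Answer: onomatopoeia$

Derivation:
LF mapping: 1 4 5 7 3 8 9 11 6 0 12 10 2
Walk LF starting at row 9, prepending L[row]:
  step 1: row=9, L[9]='$', prepend. Next row=LF[9]=0
  step 2: row=0, L[0]='a', prepend. Next row=LF[0]=1
  step 3: row=1, L[1]='i', prepend. Next row=LF[1]=4
  step 4: row=4, L[4]='e', prepend. Next row=LF[4]=3
  step 5: row=3, L[3]='o', prepend. Next row=LF[3]=7
  step 6: row=7, L[7]='p', prepend. Next row=LF[7]=11
  step 7: row=11, L[11]='o', prepend. Next row=LF[11]=10
  step 8: row=10, L[10]='t', prepend. Next row=LF[10]=12
  step 9: row=12, L[12]='a', prepend. Next row=LF[12]=2
  step 10: row=2, L[2]='m', prepend. Next row=LF[2]=5
  step 11: row=5, L[5]='o', prepend. Next row=LF[5]=8
  step 12: row=8, L[8]='n', prepend. Next row=LF[8]=6
  step 13: row=6, L[6]='o', prepend. Next row=LF[6]=9
Reversed output: onomatopoeia$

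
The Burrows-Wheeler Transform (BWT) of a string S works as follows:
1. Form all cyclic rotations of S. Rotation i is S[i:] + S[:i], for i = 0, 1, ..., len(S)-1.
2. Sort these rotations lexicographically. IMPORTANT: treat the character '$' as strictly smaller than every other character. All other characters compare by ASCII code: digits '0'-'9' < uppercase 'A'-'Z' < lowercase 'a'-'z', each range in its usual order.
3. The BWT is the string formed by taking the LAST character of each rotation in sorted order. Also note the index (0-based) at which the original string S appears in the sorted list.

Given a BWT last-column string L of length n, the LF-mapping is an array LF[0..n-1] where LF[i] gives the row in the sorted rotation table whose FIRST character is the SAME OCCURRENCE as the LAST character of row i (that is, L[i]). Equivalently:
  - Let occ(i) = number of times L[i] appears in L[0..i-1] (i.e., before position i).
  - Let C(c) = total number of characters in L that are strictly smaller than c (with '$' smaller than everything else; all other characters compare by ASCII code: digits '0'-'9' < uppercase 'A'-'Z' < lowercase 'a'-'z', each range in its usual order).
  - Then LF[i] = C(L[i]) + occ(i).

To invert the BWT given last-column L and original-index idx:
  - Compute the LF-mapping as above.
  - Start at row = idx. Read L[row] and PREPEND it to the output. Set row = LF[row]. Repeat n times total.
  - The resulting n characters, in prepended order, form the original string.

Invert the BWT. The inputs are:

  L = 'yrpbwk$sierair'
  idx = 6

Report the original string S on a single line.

Answer: kiwiraspberry$

Derivation:
LF mapping: 13 8 7 2 12 6 0 11 4 3 9 1 5 10
Walk LF starting at row 6, prepending L[row]:
  step 1: row=6, L[6]='$', prepend. Next row=LF[6]=0
  step 2: row=0, L[0]='y', prepend. Next row=LF[0]=13
  step 3: row=13, L[13]='r', prepend. Next row=LF[13]=10
  step 4: row=10, L[10]='r', prepend. Next row=LF[10]=9
  step 5: row=9, L[9]='e', prepend. Next row=LF[9]=3
  step 6: row=3, L[3]='b', prepend. Next row=LF[3]=2
  step 7: row=2, L[2]='p', prepend. Next row=LF[2]=7
  step 8: row=7, L[7]='s', prepend. Next row=LF[7]=11
  step 9: row=11, L[11]='a', prepend. Next row=LF[11]=1
  step 10: row=1, L[1]='r', prepend. Next row=LF[1]=8
  step 11: row=8, L[8]='i', prepend. Next row=LF[8]=4
  step 12: row=4, L[4]='w', prepend. Next row=LF[4]=12
  step 13: row=12, L[12]='i', prepend. Next row=LF[12]=5
  step 14: row=5, L[5]='k', prepend. Next row=LF[5]=6
Reversed output: kiwiraspberry$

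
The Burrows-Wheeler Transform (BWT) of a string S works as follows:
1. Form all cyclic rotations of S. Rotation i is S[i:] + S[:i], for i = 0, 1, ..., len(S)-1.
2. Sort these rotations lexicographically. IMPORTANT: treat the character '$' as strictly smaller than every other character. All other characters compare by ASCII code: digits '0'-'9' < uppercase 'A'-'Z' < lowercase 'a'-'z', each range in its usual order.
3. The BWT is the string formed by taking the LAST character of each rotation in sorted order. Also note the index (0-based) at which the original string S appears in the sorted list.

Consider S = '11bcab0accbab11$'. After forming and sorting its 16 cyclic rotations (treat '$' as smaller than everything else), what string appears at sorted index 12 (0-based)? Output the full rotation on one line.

All 16 rotations (rotation i = S[i:]+S[:i]):
  rot[0] = 11bcab0accbab11$
  rot[1] = 1bcab0accbab11$1
  rot[2] = bcab0accbab11$11
  rot[3] = cab0accbab11$11b
  rot[4] = ab0accbab11$11bc
  rot[5] = b0accbab11$11bca
  rot[6] = 0accbab11$11bcab
  rot[7] = accbab11$11bcab0
  rot[8] = ccbab11$11bcab0a
  rot[9] = cbab11$11bcab0ac
  rot[10] = bab11$11bcab0acc
  rot[11] = ab11$11bcab0accb
  rot[12] = b11$11bcab0accba
  rot[13] = 11$11bcab0accbab
  rot[14] = 1$11bcab0accbab1
  rot[15] = $11bcab0accbab11
Sorted (with $ < everything):
  sorted[0] = $11bcab0accbab11
  sorted[1] = 0accbab11$11bcab
  sorted[2] = 1$11bcab0accbab1
  sorted[3] = 11$11bcab0accbab
  sorted[4] = 11bcab0accbab11$
  sorted[5] = 1bcab0accbab11$1
  sorted[6] = ab0accbab11$11bc
  sorted[7] = ab11$11bcab0accb
  sorted[8] = accbab11$11bcab0
  sorted[9] = b0accbab11$11bca
  sorted[10] = b11$11bcab0accba
  sorted[11] = bab11$11bcab0acc
  sorted[12] = bcab0accbab11$11
  sorted[13] = cab0accbab11$11b
  sorted[14] = cbab11$11bcab0ac
  sorted[15] = ccbab11$11bcab0a
sorted[12] = bcab0accbab11$11

Answer: bcab0accbab11$11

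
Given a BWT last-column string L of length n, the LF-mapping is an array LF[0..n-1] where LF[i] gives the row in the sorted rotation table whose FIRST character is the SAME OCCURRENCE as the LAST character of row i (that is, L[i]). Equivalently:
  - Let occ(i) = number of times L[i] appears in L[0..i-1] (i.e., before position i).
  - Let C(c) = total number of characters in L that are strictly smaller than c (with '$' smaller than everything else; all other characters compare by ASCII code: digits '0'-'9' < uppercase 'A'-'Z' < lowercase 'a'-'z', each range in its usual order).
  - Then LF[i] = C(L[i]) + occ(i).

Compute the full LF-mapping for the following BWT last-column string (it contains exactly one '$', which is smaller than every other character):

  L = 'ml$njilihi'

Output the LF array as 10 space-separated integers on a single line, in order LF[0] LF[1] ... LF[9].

Answer: 8 6 0 9 5 2 7 3 1 4

Derivation:
Char counts: '$':1, 'h':1, 'i':3, 'j':1, 'l':2, 'm':1, 'n':1
C (first-col start): C('$')=0, C('h')=1, C('i')=2, C('j')=5, C('l')=6, C('m')=8, C('n')=9
L[0]='m': occ=0, LF[0]=C('m')+0=8+0=8
L[1]='l': occ=0, LF[1]=C('l')+0=6+0=6
L[2]='$': occ=0, LF[2]=C('$')+0=0+0=0
L[3]='n': occ=0, LF[3]=C('n')+0=9+0=9
L[4]='j': occ=0, LF[4]=C('j')+0=5+0=5
L[5]='i': occ=0, LF[5]=C('i')+0=2+0=2
L[6]='l': occ=1, LF[6]=C('l')+1=6+1=7
L[7]='i': occ=1, LF[7]=C('i')+1=2+1=3
L[8]='h': occ=0, LF[8]=C('h')+0=1+0=1
L[9]='i': occ=2, LF[9]=C('i')+2=2+2=4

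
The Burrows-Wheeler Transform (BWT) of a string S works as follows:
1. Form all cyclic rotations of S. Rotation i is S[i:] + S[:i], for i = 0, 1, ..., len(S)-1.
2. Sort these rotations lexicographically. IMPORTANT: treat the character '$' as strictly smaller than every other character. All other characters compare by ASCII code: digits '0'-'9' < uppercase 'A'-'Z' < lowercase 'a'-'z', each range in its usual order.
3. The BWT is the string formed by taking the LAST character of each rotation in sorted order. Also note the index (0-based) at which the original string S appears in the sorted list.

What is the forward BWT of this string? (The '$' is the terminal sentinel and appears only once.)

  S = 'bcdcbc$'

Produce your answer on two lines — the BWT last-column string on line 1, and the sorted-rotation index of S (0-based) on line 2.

Answer: cc$bdbc
2

Derivation:
All 7 rotations (rotation i = S[i:]+S[:i]):
  rot[0] = bcdcbc$
  rot[1] = cdcbc$b
  rot[2] = dcbc$bc
  rot[3] = cbc$bcd
  rot[4] = bc$bcdc
  rot[5] = c$bcdcb
  rot[6] = $bcdcbc
Sorted (with $ < everything):
  sorted[0] = $bcdcbc  (last char: 'c')
  sorted[1] = bc$bcdc  (last char: 'c')
  sorted[2] = bcdcbc$  (last char: '$')
  sorted[3] = c$bcdcb  (last char: 'b')
  sorted[4] = cbc$bcd  (last char: 'd')
  sorted[5] = cdcbc$b  (last char: 'b')
  sorted[6] = dcbc$bc  (last char: 'c')
Last column: cc$bdbc
Original string S is at sorted index 2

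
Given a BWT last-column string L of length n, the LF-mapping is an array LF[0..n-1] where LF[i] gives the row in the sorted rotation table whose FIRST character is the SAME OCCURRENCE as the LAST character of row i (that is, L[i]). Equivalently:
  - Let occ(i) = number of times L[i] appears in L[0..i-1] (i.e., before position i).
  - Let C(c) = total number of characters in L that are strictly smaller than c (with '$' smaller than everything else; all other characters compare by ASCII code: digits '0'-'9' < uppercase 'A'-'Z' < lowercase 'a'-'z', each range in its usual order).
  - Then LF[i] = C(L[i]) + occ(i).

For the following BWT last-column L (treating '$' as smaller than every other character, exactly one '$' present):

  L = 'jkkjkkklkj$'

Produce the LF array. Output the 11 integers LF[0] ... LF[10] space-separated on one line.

Answer: 1 4 5 2 6 7 8 10 9 3 0

Derivation:
Char counts: '$':1, 'j':3, 'k':6, 'l':1
C (first-col start): C('$')=0, C('j')=1, C('k')=4, C('l')=10
L[0]='j': occ=0, LF[0]=C('j')+0=1+0=1
L[1]='k': occ=0, LF[1]=C('k')+0=4+0=4
L[2]='k': occ=1, LF[2]=C('k')+1=4+1=5
L[3]='j': occ=1, LF[3]=C('j')+1=1+1=2
L[4]='k': occ=2, LF[4]=C('k')+2=4+2=6
L[5]='k': occ=3, LF[5]=C('k')+3=4+3=7
L[6]='k': occ=4, LF[6]=C('k')+4=4+4=8
L[7]='l': occ=0, LF[7]=C('l')+0=10+0=10
L[8]='k': occ=5, LF[8]=C('k')+5=4+5=9
L[9]='j': occ=2, LF[9]=C('j')+2=1+2=3
L[10]='$': occ=0, LF[10]=C('$')+0=0+0=0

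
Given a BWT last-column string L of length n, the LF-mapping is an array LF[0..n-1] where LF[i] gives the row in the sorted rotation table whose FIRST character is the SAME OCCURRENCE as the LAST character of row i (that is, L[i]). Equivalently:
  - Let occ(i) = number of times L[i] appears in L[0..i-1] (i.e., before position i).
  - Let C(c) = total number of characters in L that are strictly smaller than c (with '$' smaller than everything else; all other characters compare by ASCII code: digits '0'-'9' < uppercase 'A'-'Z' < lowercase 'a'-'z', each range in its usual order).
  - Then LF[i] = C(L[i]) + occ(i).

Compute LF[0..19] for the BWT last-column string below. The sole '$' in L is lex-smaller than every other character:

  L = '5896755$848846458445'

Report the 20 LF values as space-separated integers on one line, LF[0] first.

Answer: 6 14 19 11 13 7 8 0 15 1 16 17 2 12 3 9 18 4 5 10

Derivation:
Char counts: '$':1, '4':5, '5':5, '6':2, '7':1, '8':5, '9':1
C (first-col start): C('$')=0, C('4')=1, C('5')=6, C('6')=11, C('7')=13, C('8')=14, C('9')=19
L[0]='5': occ=0, LF[0]=C('5')+0=6+0=6
L[1]='8': occ=0, LF[1]=C('8')+0=14+0=14
L[2]='9': occ=0, LF[2]=C('9')+0=19+0=19
L[3]='6': occ=0, LF[3]=C('6')+0=11+0=11
L[4]='7': occ=0, LF[4]=C('7')+0=13+0=13
L[5]='5': occ=1, LF[5]=C('5')+1=6+1=7
L[6]='5': occ=2, LF[6]=C('5')+2=6+2=8
L[7]='$': occ=0, LF[7]=C('$')+0=0+0=0
L[8]='8': occ=1, LF[8]=C('8')+1=14+1=15
L[9]='4': occ=0, LF[9]=C('4')+0=1+0=1
L[10]='8': occ=2, LF[10]=C('8')+2=14+2=16
L[11]='8': occ=3, LF[11]=C('8')+3=14+3=17
L[12]='4': occ=1, LF[12]=C('4')+1=1+1=2
L[13]='6': occ=1, LF[13]=C('6')+1=11+1=12
L[14]='4': occ=2, LF[14]=C('4')+2=1+2=3
L[15]='5': occ=3, LF[15]=C('5')+3=6+3=9
L[16]='8': occ=4, LF[16]=C('8')+4=14+4=18
L[17]='4': occ=3, LF[17]=C('4')+3=1+3=4
L[18]='4': occ=4, LF[18]=C('4')+4=1+4=5
L[19]='5': occ=4, LF[19]=C('5')+4=6+4=10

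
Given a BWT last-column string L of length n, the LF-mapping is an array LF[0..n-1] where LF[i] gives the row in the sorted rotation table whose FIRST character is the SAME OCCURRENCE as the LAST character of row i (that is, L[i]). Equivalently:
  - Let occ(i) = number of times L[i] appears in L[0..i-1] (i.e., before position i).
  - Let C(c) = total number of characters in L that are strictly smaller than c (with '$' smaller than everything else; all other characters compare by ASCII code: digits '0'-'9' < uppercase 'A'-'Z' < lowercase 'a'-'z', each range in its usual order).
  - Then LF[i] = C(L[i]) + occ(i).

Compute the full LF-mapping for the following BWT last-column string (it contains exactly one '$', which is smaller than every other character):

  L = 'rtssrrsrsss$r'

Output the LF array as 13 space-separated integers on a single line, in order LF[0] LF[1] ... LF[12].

Answer: 1 12 6 7 2 3 8 4 9 10 11 0 5

Derivation:
Char counts: '$':1, 'r':5, 's':6, 't':1
C (first-col start): C('$')=0, C('r')=1, C('s')=6, C('t')=12
L[0]='r': occ=0, LF[0]=C('r')+0=1+0=1
L[1]='t': occ=0, LF[1]=C('t')+0=12+0=12
L[2]='s': occ=0, LF[2]=C('s')+0=6+0=6
L[3]='s': occ=1, LF[3]=C('s')+1=6+1=7
L[4]='r': occ=1, LF[4]=C('r')+1=1+1=2
L[5]='r': occ=2, LF[5]=C('r')+2=1+2=3
L[6]='s': occ=2, LF[6]=C('s')+2=6+2=8
L[7]='r': occ=3, LF[7]=C('r')+3=1+3=4
L[8]='s': occ=3, LF[8]=C('s')+3=6+3=9
L[9]='s': occ=4, LF[9]=C('s')+4=6+4=10
L[10]='s': occ=5, LF[10]=C('s')+5=6+5=11
L[11]='$': occ=0, LF[11]=C('$')+0=0+0=0
L[12]='r': occ=4, LF[12]=C('r')+4=1+4=5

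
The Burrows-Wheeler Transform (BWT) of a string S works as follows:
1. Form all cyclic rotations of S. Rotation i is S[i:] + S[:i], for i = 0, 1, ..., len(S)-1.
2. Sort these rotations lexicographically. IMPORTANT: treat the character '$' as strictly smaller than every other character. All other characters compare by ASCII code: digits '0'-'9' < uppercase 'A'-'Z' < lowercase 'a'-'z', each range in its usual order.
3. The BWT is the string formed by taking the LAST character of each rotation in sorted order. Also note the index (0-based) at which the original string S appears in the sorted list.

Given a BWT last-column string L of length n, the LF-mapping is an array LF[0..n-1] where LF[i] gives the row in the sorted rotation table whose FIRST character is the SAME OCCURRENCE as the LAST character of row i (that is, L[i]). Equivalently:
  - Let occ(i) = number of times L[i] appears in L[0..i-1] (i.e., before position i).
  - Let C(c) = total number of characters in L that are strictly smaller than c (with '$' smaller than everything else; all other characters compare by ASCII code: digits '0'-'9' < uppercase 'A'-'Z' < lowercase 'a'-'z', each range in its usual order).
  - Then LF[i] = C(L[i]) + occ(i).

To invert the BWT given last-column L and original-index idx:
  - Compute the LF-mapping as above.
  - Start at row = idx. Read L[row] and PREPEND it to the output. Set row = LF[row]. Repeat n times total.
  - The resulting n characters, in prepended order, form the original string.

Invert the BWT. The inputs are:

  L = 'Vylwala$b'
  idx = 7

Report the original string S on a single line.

LF mapping: 1 8 5 7 2 6 3 0 4
Walk LF starting at row 7, prepending L[row]:
  step 1: row=7, L[7]='$', prepend. Next row=LF[7]=0
  step 2: row=0, L[0]='V', prepend. Next row=LF[0]=1
  step 3: row=1, L[1]='y', prepend. Next row=LF[1]=8
  step 4: row=8, L[8]='b', prepend. Next row=LF[8]=4
  step 5: row=4, L[4]='a', prepend. Next row=LF[4]=2
  step 6: row=2, L[2]='l', prepend. Next row=LF[2]=5
  step 7: row=5, L[5]='l', prepend. Next row=LF[5]=6
  step 8: row=6, L[6]='a', prepend. Next row=LF[6]=3
  step 9: row=3, L[3]='w', prepend. Next row=LF[3]=7
Reversed output: wallabyV$

Answer: wallabyV$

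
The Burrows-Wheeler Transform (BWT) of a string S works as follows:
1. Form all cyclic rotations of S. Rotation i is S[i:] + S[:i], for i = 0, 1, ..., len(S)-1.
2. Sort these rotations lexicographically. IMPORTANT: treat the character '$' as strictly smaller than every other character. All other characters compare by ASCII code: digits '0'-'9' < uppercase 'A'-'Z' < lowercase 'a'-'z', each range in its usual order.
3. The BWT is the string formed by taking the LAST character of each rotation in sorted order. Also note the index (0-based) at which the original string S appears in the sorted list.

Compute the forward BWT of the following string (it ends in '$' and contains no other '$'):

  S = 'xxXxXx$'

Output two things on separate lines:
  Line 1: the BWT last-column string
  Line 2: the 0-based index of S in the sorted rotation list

All 7 rotations (rotation i = S[i:]+S[:i]):
  rot[0] = xxXxXx$
  rot[1] = xXxXx$x
  rot[2] = XxXx$xx
  rot[3] = xXx$xxX
  rot[4] = Xx$xxXx
  rot[5] = x$xxXxX
  rot[6] = $xxXxXx
Sorted (with $ < everything):
  sorted[0] = $xxXxXx  (last char: 'x')
  sorted[1] = Xx$xxXx  (last char: 'x')
  sorted[2] = XxXx$xx  (last char: 'x')
  sorted[3] = x$xxXxX  (last char: 'X')
  sorted[4] = xXx$xxX  (last char: 'X')
  sorted[5] = xXxXx$x  (last char: 'x')
  sorted[6] = xxXxXx$  (last char: '$')
Last column: xxxXXx$
Original string S is at sorted index 6

Answer: xxxXXx$
6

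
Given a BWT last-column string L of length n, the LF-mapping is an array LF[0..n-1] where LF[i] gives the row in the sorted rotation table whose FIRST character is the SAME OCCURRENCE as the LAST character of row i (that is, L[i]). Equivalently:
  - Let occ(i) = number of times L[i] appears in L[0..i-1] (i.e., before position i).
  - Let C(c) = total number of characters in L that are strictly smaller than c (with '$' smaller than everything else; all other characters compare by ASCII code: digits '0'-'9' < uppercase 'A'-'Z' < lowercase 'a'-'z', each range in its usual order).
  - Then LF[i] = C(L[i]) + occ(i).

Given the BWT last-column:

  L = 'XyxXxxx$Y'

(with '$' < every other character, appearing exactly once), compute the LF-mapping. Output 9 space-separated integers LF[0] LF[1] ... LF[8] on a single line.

Answer: 1 8 4 2 5 6 7 0 3

Derivation:
Char counts: '$':1, 'X':2, 'Y':1, 'x':4, 'y':1
C (first-col start): C('$')=0, C('X')=1, C('Y')=3, C('x')=4, C('y')=8
L[0]='X': occ=0, LF[0]=C('X')+0=1+0=1
L[1]='y': occ=0, LF[1]=C('y')+0=8+0=8
L[2]='x': occ=0, LF[2]=C('x')+0=4+0=4
L[3]='X': occ=1, LF[3]=C('X')+1=1+1=2
L[4]='x': occ=1, LF[4]=C('x')+1=4+1=5
L[5]='x': occ=2, LF[5]=C('x')+2=4+2=6
L[6]='x': occ=3, LF[6]=C('x')+3=4+3=7
L[7]='$': occ=0, LF[7]=C('$')+0=0+0=0
L[8]='Y': occ=0, LF[8]=C('Y')+0=3+0=3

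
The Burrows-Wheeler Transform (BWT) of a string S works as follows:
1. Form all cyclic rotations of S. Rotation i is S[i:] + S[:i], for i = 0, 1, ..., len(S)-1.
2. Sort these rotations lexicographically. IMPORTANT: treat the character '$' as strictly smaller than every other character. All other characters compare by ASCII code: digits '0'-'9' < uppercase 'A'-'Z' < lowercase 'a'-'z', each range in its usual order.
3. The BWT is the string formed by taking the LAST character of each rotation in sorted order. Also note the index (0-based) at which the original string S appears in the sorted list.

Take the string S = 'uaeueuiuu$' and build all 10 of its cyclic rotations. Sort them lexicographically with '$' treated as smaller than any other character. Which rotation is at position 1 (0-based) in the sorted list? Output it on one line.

Answer: aeueuiuu$u

Derivation:
All 10 rotations (rotation i = S[i:]+S[:i]):
  rot[0] = uaeueuiuu$
  rot[1] = aeueuiuu$u
  rot[2] = eueuiuu$ua
  rot[3] = ueuiuu$uae
  rot[4] = euiuu$uaeu
  rot[5] = uiuu$uaeue
  rot[6] = iuu$uaeueu
  rot[7] = uu$uaeueui
  rot[8] = u$uaeueuiu
  rot[9] = $uaeueuiuu
Sorted (with $ < everything):
  sorted[0] = $uaeueuiuu
  sorted[1] = aeueuiuu$u
  sorted[2] = eueuiuu$ua
  sorted[3] = euiuu$uaeu
  sorted[4] = iuu$uaeueu
  sorted[5] = u$uaeueuiu
  sorted[6] = uaeueuiuu$
  sorted[7] = ueuiuu$uae
  sorted[8] = uiuu$uaeue
  sorted[9] = uu$uaeueui
sorted[1] = aeueuiuu$u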